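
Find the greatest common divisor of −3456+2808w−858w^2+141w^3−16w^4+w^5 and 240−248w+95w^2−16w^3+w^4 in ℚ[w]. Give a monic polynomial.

12−7w+w^2

By polynomial division,
  w^5−16w^4+141w^3−858w^2+2808w−3456 = (w)(w^4−16w^3+95w^2−248w+240) + (46w^3−610w^2+2568w−3456)
  w^4−16w^3+95w^2−248w+240 = ((1/46)w−63/1058)(46w^3−610w^2+2568w−3456) + ((1508/529)w^2−(10556/529)w+18096/529)
  46w^3−610w^2+2568w−3456 = ((12167/754)w−38088/377)((1508/529)w^2−(10556/529)w+18096/529) + (0)
Last nonzero remainder: (1508/529)w^2−(10556/529)w+18096/529. Dividing through by 1508/529 gives the monic gcd w^2−7w+12.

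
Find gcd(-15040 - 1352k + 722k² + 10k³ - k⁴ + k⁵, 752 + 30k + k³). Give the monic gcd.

Repeated division with remainder:
  k⁵ - k⁴ + 10k³ + 722k² - 1352k - 15040 = (k² - k - 20)(k³ + 30k + 752) + (0)
The last nonzero remainder k³ + 30k + 752 is already monic.

752 + 30k + k³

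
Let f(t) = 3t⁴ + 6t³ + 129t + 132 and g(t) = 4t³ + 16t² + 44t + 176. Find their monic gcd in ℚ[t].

t + 4

Apply the Euclidean algorithm:
  3t⁴ + 6t³ + 129t + 132 = ((3/4)t - 3/2)(4t³ + 16t² + 44t + 176) + (-9t² + 63t + 396)
  4t³ + 16t² + 44t + 176 = (-(4/9)t - 44/9)(-9t² + 63t + 396) + (528t + 2112)
  -9t² + 63t + 396 = (-(3/176)t + 3/16)(528t + 2112) + (0)
Last nonzero remainder: 528t + 2112. Dividing through by 528 gives the monic gcd t + 4.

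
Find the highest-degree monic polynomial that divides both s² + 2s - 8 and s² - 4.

Euclidean algorithm in ℚ[s]:
  s² + 2s - 8 = (s² - 4) + (2s - 4)
  s² - 4 = ((1/2)s + 1)(2s - 4) + (0)
Last nonzero remainder: 2s - 4. Dividing through by 2 gives the monic gcd s - 2.

s - 2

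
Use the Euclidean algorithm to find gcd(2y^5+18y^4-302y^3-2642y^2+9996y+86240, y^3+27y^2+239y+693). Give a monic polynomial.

Repeated division with remainder:
  2y^5+18y^4-302y^3-2642y^2+9996y+86240 = (2y^2-36y+192)(y^3+27y^2+239y+693) + (-608y^2-10944y-46816)
  y^3+27y^2+239y+693 = (-(1/608)y-9/608)(-608y^2-10944y-46816) + (0)
Last nonzero remainder: -608y^2-10944y-46816. Dividing through by -608 gives the monic gcd y^2+18y+77.

y^2+18y+77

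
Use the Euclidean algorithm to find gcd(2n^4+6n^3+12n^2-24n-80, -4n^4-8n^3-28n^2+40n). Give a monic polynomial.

n^2+3n+10

Repeated division with remainder:
  2n^4+6n^3+12n^2-24n-80 = (-1/2)(-4n^4-8n^3-28n^2+40n) + (2n^3-2n^2-4n-80)
  -4n^4-8n^3-28n^2+40n = (-2n-6)(2n^3-2n^2-4n-80) + (-48n^2-144n-480)
  2n^3-2n^2-4n-80 = (-(1/24)n+1/6)(-48n^2-144n-480) + (0)
Last nonzero remainder: -48n^2-144n-480. Dividing through by -48 gives the monic gcd n^2+3n+10.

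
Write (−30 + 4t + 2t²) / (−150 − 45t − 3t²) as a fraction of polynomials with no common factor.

Euclidean algorithm in ℚ[t]:
  2t² + 4t − 30 = (−2/3)(−3t² − 45t − 150) + (−26t − 130)
  −3t² − 45t − 150 = ((3/26)t + 15/13)(−26t − 130) + (0)
Last nonzero remainder: −26t − 130. Dividing through by −26 gives the monic gcd t + 5.
Cancel t + 5 from numerator and denominator to get the reduced form.

(6 − 2t)/(30 + 3t)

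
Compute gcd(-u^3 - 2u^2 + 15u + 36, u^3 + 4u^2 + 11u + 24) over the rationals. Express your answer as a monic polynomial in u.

u + 3

By polynomial division,
  -u^3 - 2u^2 + 15u + 36 = (-1)(u^3 + 4u^2 + 11u + 24) + (2u^2 + 26u + 60)
  u^3 + 4u^2 + 11u + 24 = ((1/2)u - 9/2)(2u^2 + 26u + 60) + (98u + 294)
  2u^2 + 26u + 60 = ((1/49)u + 10/49)(98u + 294) + (0)
Last nonzero remainder: 98u + 294. Dividing through by 98 gives the monic gcd u + 3.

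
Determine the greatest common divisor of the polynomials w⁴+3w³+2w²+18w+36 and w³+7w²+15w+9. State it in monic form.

w+3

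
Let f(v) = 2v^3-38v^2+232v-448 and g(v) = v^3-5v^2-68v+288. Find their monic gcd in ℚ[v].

v-4

Euclidean algorithm in ℚ[v]:
  2v^3-38v^2+232v-448 = (2)(v^3-5v^2-68v+288) + (-28v^2+368v-1024)
  v^3-5v^2-68v+288 = (-(1/28)v-57/196)(-28v^2+368v-1024) + ((120/49)v-480/49)
  -28v^2+368v-1024 = (-(343/30)v+1568/15)((120/49)v-480/49) + (0)
Last nonzero remainder: (120/49)v-480/49. Dividing through by 120/49 gives the monic gcd v-4.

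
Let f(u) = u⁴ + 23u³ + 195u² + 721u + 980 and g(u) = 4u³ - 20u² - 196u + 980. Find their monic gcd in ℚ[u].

By polynomial division,
  u⁴ + 23u³ + 195u² + 721u + 980 = ((1/4)u + 7)(4u³ - 20u² - 196u + 980) + (384u² + 1848u - 5880)
  4u³ - 20u² - 196u + 980 = ((1/96)u - 157/1536)(384u² + 1848u - 5880) + ((3465/64)u + 24255/64)
  384u² + 1848u - 5880 = ((8192/1155)u - 512/33)((3465/64)u + 24255/64) + (0)
Last nonzero remainder: (3465/64)u + 24255/64. Dividing through by 3465/64 gives the monic gcd u + 7.

u + 7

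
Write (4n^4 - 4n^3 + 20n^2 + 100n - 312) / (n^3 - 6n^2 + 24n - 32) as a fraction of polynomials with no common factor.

(4n^3 + 4n^2 + 28n + 156)/(n^2 - 4n + 16)

Apply the Euclidean algorithm:
  4n^4 - 4n^3 + 20n^2 + 100n - 312 = (4n + 20)(n^3 - 6n^2 + 24n - 32) + (44n^2 - 252n + 328)
  n^3 - 6n^2 + 24n - 32 = ((1/44)n - 3/484)(44n^2 - 252n + 328) + ((1813/121)n - 3626/121)
  44n^2 - 252n + 328 = ((5324/1813)n - 19844/1813)((1813/121)n - 3626/121) + (0)
Last nonzero remainder: (1813/121)n - 3626/121. Dividing through by 1813/121 gives the monic gcd n - 2.
Cancel n - 2 from numerator and denominator to get the reduced form.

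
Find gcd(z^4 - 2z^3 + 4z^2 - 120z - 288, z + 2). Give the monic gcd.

Euclidean algorithm in ℚ[z]:
  z^4 - 2z^3 + 4z^2 - 120z - 288 = (z^3 - 4z^2 + 12z - 144)(z + 2) + (0)
The last nonzero remainder z + 2 is already monic.

z + 2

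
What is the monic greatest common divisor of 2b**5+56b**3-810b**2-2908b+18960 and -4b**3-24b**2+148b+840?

b**2-b-30

Repeated division with remainder:
  2b**5+56b**3-810b**2-2908b+18960 = (-(1/2)b**2+3b-101/2)(-4b**3-24b**2+148b+840) + (-2046b**2+2046b+61380)
  -4b**3-24b**2+148b+840 = ((2/1023)b+14/1023)(-2046b**2+2046b+61380) + (0)
Last nonzero remainder: -2046b**2+2046b+61380. Dividing through by -2046 gives the monic gcd b**2-b-30.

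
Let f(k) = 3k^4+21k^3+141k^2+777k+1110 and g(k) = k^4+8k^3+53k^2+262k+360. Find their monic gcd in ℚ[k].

k^2+7k+10

By polynomial division,
  3k^4+21k^3+141k^2+777k+1110 = (3)(k^4+8k^3+53k^2+262k+360) + (−3k^3−18k^2−9k+30)
  k^4+8k^3+53k^2+262k+360 = (−(1/3)k−2/3)(−3k^3−18k^2−9k+30) + (38k^2+266k+380)
  −3k^3−18k^2−9k+30 = (−(3/38)k+3/38)(38k^2+266k+380) + (0)
Last nonzero remainder: 38k^2+266k+380. Dividing through by 38 gives the monic gcd k^2+7k+10.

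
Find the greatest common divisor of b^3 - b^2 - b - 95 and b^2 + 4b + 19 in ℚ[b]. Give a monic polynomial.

Apply the Euclidean algorithm:
  b^3 - b^2 - b - 95 = (b - 5)(b^2 + 4b + 19) + (0)
The last nonzero remainder b^2 + 4b + 19 is already monic.

b^2 + 4b + 19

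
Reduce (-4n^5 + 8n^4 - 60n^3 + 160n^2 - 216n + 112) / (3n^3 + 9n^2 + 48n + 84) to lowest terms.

Apply the Euclidean algorithm:
  -4n^5 + 8n^4 - 60n^3 + 160n^2 - 216n + 112 = (-(4/3)n^2 + (20/3)n - 56/3)(3n^3 + 9n^2 + 48n + 84) + (120n^2 + 120n + 1680)
  3n^3 + 9n^2 + 48n + 84 = ((1/40)n + 1/20)(120n^2 + 120n + 1680) + (0)
Last nonzero remainder: 120n^2 + 120n + 1680. Dividing through by 120 gives the monic gcd n^2 + n + 14.
Cancel n^2 + n + 14 from numerator and denominator to get the reduced form.

(-4n^3 + 12n^2 - 16n + 8)/(3n + 6)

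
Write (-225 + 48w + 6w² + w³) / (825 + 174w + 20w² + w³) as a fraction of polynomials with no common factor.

(-3 + w)/(11 + w)

Euclidean algorithm in ℚ[w]:
  w³ + 6w² + 48w - 225 = (w³ + 20w² + 174w + 825) + (-14w² - 126w - 1050)
  w³ + 20w² + 174w + 825 = (-(1/14)w - 11/14)(-14w² - 126w - 1050) + (0)
Last nonzero remainder: -14w² - 126w - 1050. Dividing through by -14 gives the monic gcd w² + 9w + 75.
Cancel w² + 9w + 75 from numerator and denominator to get the reduced form.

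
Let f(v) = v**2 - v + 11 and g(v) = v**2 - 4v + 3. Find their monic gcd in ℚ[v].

1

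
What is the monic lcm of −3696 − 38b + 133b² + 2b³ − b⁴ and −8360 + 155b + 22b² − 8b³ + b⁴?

351120 − 14870b − 9129b² + 513b³ − 28b⁴ − 7b⁵ + b⁶

Euclidean algorithm in ℚ[b]:
  −b⁴ + 2b³ + 133b² − 38b − 3696 = (−1)(b⁴ − 8b³ + 22b² + 155b − 8360) + (−6b³ + 155b² + 117b − 12056)
  b⁴ − 8b³ + 22b² + 155b − 8360 = (−(1/6)b − 107/36)(−6b³ + 155b² + 117b − 12056) + ((18079/36)b² − (18079/12)b − 397738/9)
  −6b³ + 155b² + 117b − 12056 = (−(216/18079)b + 4932/18079)((18079/36)b² − (18079/12)b − 397738/9) + (0)
Last nonzero remainder: (18079/36)b² − (18079/12)b − 397738/9. Dividing through by 18079/36 gives the monic gcd b² − 3b − 88.
Then lcm(f, g) = f·g / gcd(f, g); expanding and making the result monic gives the answer.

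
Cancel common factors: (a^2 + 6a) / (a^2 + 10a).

Euclidean algorithm in ℚ[a]:
  a^2 + 6a = (a^2 + 10a) + (-4a)
  a^2 + 10a = (-(1/4)a - 5/2)(-4a) + (0)
Last nonzero remainder: -4a. Dividing through by -4 gives the monic gcd a.
Cancel a from numerator and denominator to get the reduced form.

(a + 6)/(a + 10)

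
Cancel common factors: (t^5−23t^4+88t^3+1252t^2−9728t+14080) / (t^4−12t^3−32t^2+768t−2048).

(t^3−23t^2+152t−220)/(t^2−12t+32)

By polynomial division,
  t^5−23t^4+88t^3+1252t^2−9728t+14080 = (t−11)(t^4−12t^3−32t^2+768t−2048) + (−12t^3+132t^2+768t−8448)
  t^4−12t^3−32t^2+768t−2048 = (−(1/12)t+1/12)(−12t^3+132t^2+768t−8448) + (21t^2−1344)
  −12t^3+132t^2+768t−8448 = (−(4/7)t+44/7)(21t^2−1344) + (0)
Last nonzero remainder: 21t^2−1344. Dividing through by 21 gives the monic gcd t^2−64.
Cancel t^2−64 from numerator and denominator to get the reduced form.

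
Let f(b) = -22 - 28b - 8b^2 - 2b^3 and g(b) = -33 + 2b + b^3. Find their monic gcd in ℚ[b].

By polynomial division,
  -2b^3 - 8b^2 - 28b - 22 = (-2)(b^3 + 2b - 33) + (-8b^2 - 24b - 88)
  b^3 + 2b - 33 = (-(1/8)b + 3/8)(-8b^2 - 24b - 88) + (0)
Last nonzero remainder: -8b^2 - 24b - 88. Dividing through by -8 gives the monic gcd b^2 + 3b + 11.

11 + 3b + b^2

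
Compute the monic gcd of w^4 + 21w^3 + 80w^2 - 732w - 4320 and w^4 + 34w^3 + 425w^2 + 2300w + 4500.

w^2 + 19w + 90

Repeated division with remainder:
  w^4 + 21w^3 + 80w^2 - 732w - 4320 = (w^4 + 34w^3 + 425w^2 + 2300w + 4500) + (-13w^3 - 345w^2 - 3032w - 8820)
  w^4 + 34w^3 + 425w^2 + 2300w + 4500 = (-(1/13)w - 97/169)(-13w^3 - 345w^2 - 3032w - 8820) + (-(1056/169)w^2 - (20064/169)w - 95040/169)
  -13w^3 - 345w^2 - 3032w - 8820 = ((2197/1056)w + 8281/528)(-(1056/169)w^2 - (20064/169)w - 95040/169) + (0)
Last nonzero remainder: -(1056/169)w^2 - (20064/169)w - 95040/169. Dividing through by -1056/169 gives the monic gcd w^2 + 19w + 90.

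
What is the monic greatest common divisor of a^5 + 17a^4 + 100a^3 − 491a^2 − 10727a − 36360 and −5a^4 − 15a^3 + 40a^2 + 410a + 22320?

Repeated division with remainder:
  a^5 + 17a^4 + 100a^3 − 491a^2 − 10727a − 36360 = (−(1/5)a − 14/5)(−5a^4 − 15a^3 + 40a^2 + 410a + 22320) + (66a^3 − 297a^2 − 5115a + 26136)
  −5a^4 − 15a^3 + 40a^2 + 410a + 22320 = (−(5/66)a − 25/44)(66a^3 − 297a^2 − 5115a + 26136) + (−(2065/4)a^2 − (2065/4)a + 37170)
  66a^3 − 297a^2 − 5115a + 26136 = (−(264/2065)a + 1452/2065)(−(2065/4)a^2 − (2065/4)a + 37170) + (0)
Last nonzero remainder: −(2065/4)a^2 − (2065/4)a + 37170. Dividing through by −2065/4 gives the monic gcd a^2 + a − 72.

a^2 + a − 72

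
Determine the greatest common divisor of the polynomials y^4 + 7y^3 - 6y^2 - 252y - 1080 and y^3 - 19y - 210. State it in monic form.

Apply the Euclidean algorithm:
  y^4 + 7y^3 - 6y^2 - 252y - 1080 = (y + 7)(y^3 - 19y - 210) + (13y^2 + 91y + 390)
  y^3 - 19y - 210 = ((1/13)y - 7/13)(13y^2 + 91y + 390) + (0)
Last nonzero remainder: 13y^2 + 91y + 390. Dividing through by 13 gives the monic gcd y^2 + 7y + 30.

y^2 + 7y + 30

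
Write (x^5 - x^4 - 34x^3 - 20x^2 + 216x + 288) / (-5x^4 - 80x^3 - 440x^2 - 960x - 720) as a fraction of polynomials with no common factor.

(-x^3 + 5x^2 + 18x - 72)/(5x^2 + 60x + 180)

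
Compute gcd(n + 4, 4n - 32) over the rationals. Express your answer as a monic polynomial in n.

1

By polynomial division,
  n + 4 = (1/4)(4n - 32) + (12)
  4n - 32 = ((1/3)n - 8/3)(12) + (0)
The last nonzero remainder is the constant 12, so the polynomials are coprime and gcd = 1.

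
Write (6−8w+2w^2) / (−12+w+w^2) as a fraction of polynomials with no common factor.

Apply the Euclidean algorithm:
  2w^2−8w+6 = (2)(w^2+w−12) + (−10w+30)
  w^2+w−12 = (−(1/10)w−2/5)(−10w+30) + (0)
Last nonzero remainder: −10w+30. Dividing through by −10 gives the monic gcd w−3.
Cancel w−3 from numerator and denominator to get the reduced form.

(−2+2w)/(4+w)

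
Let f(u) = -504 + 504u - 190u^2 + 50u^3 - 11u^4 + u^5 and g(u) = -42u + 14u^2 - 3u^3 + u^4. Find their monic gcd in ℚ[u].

Repeated division with remainder:
  u^5 - 11u^4 + 50u^3 - 190u^2 + 504u - 504 = (u - 8)(u^4 - 3u^3 + 14u^2 - 42u) + (12u^3 - 36u^2 + 168u - 504)
  u^4 - 3u^3 + 14u^2 - 42u = ((1/12)u)(12u^3 - 36u^2 + 168u - 504) + (0)
Last nonzero remainder: 12u^3 - 36u^2 + 168u - 504. Dividing through by 12 gives the monic gcd u^3 - 3u^2 + 14u - 42.

-42 + 14u - 3u^2 + u^3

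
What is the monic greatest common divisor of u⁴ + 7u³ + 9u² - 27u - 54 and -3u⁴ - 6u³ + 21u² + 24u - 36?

Euclidean algorithm in ℚ[u]:
  u⁴ + 7u³ + 9u² - 27u - 54 = (-1/3)(-3u⁴ - 6u³ + 21u² + 24u - 36) + (5u³ + 16u² - 19u - 66)
  -3u⁴ - 6u³ + 21u² + 24u - 36 = (-(3/5)u + 18/25)(5u³ + 16u² - 19u - 66) + (-(48/25)u² - (48/25)u + 288/25)
  5u³ + 16u² - 19u - 66 = (-(125/48)u - 275/48)(-(48/25)u² - (48/25)u + 288/25) + (0)
Last nonzero remainder: -(48/25)u² - (48/25)u + 288/25. Dividing through by -48/25 gives the monic gcd u² + u - 6.

u² + u - 6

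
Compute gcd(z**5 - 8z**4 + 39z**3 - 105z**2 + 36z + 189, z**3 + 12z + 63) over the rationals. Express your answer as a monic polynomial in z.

z**2 - 3z + 21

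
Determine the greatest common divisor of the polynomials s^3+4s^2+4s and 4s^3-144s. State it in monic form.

Euclidean algorithm in ℚ[s]:
  s^3+4s^2+4s = (1/4)(4s^3-144s) + (4s^2+40s)
  4s^3-144s = (s-10)(4s^2+40s) + (256s)
  4s^2+40s = ((1/64)s+5/32)(256s) + (0)
Last nonzero remainder: 256s. Dividing through by 256 gives the monic gcd s.

s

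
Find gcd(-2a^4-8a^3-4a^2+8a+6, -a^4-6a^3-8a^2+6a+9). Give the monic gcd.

Apply the Euclidean algorithm:
  -2a^4-8a^3-4a^2+8a+6 = (2)(-a^4-6a^3-8a^2+6a+9) + (4a^3+12a^2-4a-12)
  -a^4-6a^3-8a^2+6a+9 = (-(1/4)a-3/4)(4a^3+12a^2-4a-12) + (0)
Last nonzero remainder: 4a^3+12a^2-4a-12. Dividing through by 4 gives the monic gcd a^3+3a^2-a-3.

a^3+3a^2-a-3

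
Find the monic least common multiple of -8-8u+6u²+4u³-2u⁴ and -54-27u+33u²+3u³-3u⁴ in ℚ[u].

-36-36u+31u²+22u³-12u⁴-2u⁵+u⁶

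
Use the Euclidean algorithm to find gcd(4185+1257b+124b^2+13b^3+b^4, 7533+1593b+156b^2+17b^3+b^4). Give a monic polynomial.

837+84b+8b^2+b^3

Apply the Euclidean algorithm:
  b^4+13b^3+124b^2+1257b+4185 = (b^4+17b^3+156b^2+1593b+7533) + (−4b^3−32b^2−336b−3348)
  b^4+17b^3+156b^2+1593b+7533 = (−(1/4)b−9/4)(−4b^3−32b^2−336b−3348) + (0)
Last nonzero remainder: −4b^3−32b^2−336b−3348. Dividing through by −4 gives the monic gcd b^3+8b^2+84b+837.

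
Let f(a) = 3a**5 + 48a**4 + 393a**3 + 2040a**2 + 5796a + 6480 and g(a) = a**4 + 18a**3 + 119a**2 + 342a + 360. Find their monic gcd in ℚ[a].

a**3 + 12a**2 + 47a + 60

Apply the Euclidean algorithm:
  3a**5 + 48a**4 + 393a**3 + 2040a**2 + 5796a + 6480 = (3a - 6)(a**4 + 18a**3 + 119a**2 + 342a + 360) + (144a**3 + 1728a**2 + 6768a + 8640)
  a**4 + 18a**3 + 119a**2 + 342a + 360 = ((1/144)a + 1/24)(144a**3 + 1728a**2 + 6768a + 8640) + (0)
Last nonzero remainder: 144a**3 + 1728a**2 + 6768a + 8640. Dividing through by 144 gives the monic gcd a**3 + 12a**2 + 47a + 60.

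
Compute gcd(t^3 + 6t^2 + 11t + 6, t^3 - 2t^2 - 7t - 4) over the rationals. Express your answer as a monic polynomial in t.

t + 1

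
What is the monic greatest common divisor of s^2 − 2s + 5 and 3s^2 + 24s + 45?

Apply the Euclidean algorithm:
  s^2 − 2s + 5 = (1/3)(3s^2 + 24s + 45) + (−10s − 10)
  3s^2 + 24s + 45 = (−(3/10)s − 21/10)(−10s − 10) + (24)
  −10s − 10 = (−(5/12)s − 5/12)(24) + (0)
The last nonzero remainder is the constant 24, so the polynomials are coprime and gcd = 1.

1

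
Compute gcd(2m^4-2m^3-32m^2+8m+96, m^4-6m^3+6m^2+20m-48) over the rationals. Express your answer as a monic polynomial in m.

By polynomial division,
  2m^4-2m^3-32m^2+8m+96 = (2)(m^4-6m^3+6m^2+20m-48) + (10m^3-44m^2-32m+192)
  m^4-6m^3+6m^2+20m-48 = ((1/10)m-4/25)(10m^3-44m^2-32m+192) + ((54/25)m^2-(108/25)m-432/25)
  10m^3-44m^2-32m+192 = ((125/27)m-100/9)((54/25)m^2-(108/25)m-432/25) + (0)
Last nonzero remainder: (54/25)m^2-(108/25)m-432/25. Dividing through by 54/25 gives the monic gcd m^2-2m-8.

m^2-2m-8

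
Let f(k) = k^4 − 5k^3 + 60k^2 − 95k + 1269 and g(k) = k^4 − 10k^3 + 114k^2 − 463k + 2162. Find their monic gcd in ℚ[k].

k^2 − 7k + 47

By polynomial division,
  k^4 − 5k^3 + 60k^2 − 95k + 1269 = (k^4 − 10k^3 + 114k^2 − 463k + 2162) + (5k^3 − 54k^2 + 368k − 893)
  k^4 − 10k^3 + 114k^2 − 463k + 2162 = ((1/5)k + 4/25)(5k^3 − 54k^2 + 368k − 893) + ((1226/25)k^2 − (8582/25)k + 57622/25)
  5k^3 − 54k^2 + 368k − 893 = ((125/1226)k − 475/1226)((1226/25)k^2 − (8582/25)k + 57622/25) + (0)
Last nonzero remainder: (1226/25)k^2 − (8582/25)k + 57622/25. Dividing through by 1226/25 gives the monic gcd k^2 − 7k + 47.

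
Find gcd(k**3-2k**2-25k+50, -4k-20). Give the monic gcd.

Apply the Euclidean algorithm:
  k**3-2k**2-25k+50 = (-(1/4)k**2+(7/4)k-5/2)(-4k-20) + (0)
Last nonzero remainder: -4k-20. Dividing through by -4 gives the monic gcd k+5.

k+5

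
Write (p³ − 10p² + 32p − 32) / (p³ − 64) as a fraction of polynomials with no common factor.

By polynomial division,
  p³ − 10p² + 32p − 32 = (p³ − 64) + (−10p² + 32p + 32)
  p³ − 64 = (−(1/10)p − 8/25)(−10p² + 32p + 32) + ((336/25)p − 1344/25)
  −10p² + 32p + 32 = (−(125/168)p − 25/42)((336/25)p − 1344/25) + (0)
Last nonzero remainder: (336/25)p − 1344/25. Dividing through by 336/25 gives the monic gcd p − 4.
Cancel p − 4 from numerator and denominator to get the reduced form.

(p² − 6p + 8)/(p² + 4p + 16)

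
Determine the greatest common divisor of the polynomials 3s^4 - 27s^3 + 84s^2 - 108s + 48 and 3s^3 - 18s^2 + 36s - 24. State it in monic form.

Apply the Euclidean algorithm:
  3s^4 - 27s^3 + 84s^2 - 108s + 48 = (s - 3)(3s^3 - 18s^2 + 36s - 24) + (-6s^2 + 24s - 24)
  3s^3 - 18s^2 + 36s - 24 = (-(1/2)s + 1)(-6s^2 + 24s - 24) + (0)
Last nonzero remainder: -6s^2 + 24s - 24. Dividing through by -6 gives the monic gcd s^2 - 4s + 4.

s^2 - 4s + 4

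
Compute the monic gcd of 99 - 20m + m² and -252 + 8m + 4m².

1

Euclidean algorithm in ℚ[m]:
  m² - 20m + 99 = (1/4)(4m² + 8m - 252) + (-22m + 162)
  4m² + 8m - 252 = (-(2/11)m - 206/121)(-22m + 162) + (2880/121)
  -22m + 162 = (-(1331/1440)m + 1089/160)(2880/121) + (0)
The last nonzero remainder is the constant 2880/121, so the polynomials are coprime and gcd = 1.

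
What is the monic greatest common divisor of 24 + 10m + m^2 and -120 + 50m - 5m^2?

1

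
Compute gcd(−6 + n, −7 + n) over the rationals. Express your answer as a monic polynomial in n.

1

Repeated division with remainder:
  n − 6 = (n − 7) + (1)
  n − 7 = (n − 7)(1) + (0)
The last nonzero remainder is the constant 1, so the polynomials are coprime and gcd = 1.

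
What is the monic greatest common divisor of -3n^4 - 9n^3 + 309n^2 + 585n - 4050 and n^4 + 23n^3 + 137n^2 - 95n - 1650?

n^3 + 12n^2 + 5n - 150

Apply the Euclidean algorithm:
  -3n^4 - 9n^3 + 309n^2 + 585n - 4050 = (-3)(n^4 + 23n^3 + 137n^2 - 95n - 1650) + (60n^3 + 720n^2 + 300n - 9000)
  n^4 + 23n^3 + 137n^2 - 95n - 1650 = ((1/60)n + 11/60)(60n^3 + 720n^2 + 300n - 9000) + (0)
Last nonzero remainder: 60n^3 + 720n^2 + 300n - 9000. Dividing through by 60 gives the monic gcd n^3 + 12n^2 + 5n - 150.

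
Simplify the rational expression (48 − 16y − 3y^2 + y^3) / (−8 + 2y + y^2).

Repeated division with remainder:
  y^3 − 3y^2 − 16y + 48 = (y − 5)(y^2 + 2y − 8) + (2y + 8)
  y^2 + 2y − 8 = ((1/2)y − 1)(2y + 8) + (0)
Last nonzero remainder: 2y + 8. Dividing through by 2 gives the monic gcd y + 4.
Cancel y + 4 from numerator and denominator to get the reduced form.

(12 − 7y + y^2)/(−2 + y)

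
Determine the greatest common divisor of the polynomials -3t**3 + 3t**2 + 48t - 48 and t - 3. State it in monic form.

By polynomial division,
  -3t**3 + 3t**2 + 48t - 48 = (-3t**2 - 6t + 30)(t - 3) + (42)
  t - 3 = ((1/42)t - 1/14)(42) + (0)
The last nonzero remainder is the constant 42, so the polynomials are coprime and gcd = 1.

1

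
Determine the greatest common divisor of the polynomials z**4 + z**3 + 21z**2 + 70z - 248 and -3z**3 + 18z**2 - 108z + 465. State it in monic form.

Euclidean algorithm in ℚ[z]:
  z**4 + z**3 + 21z**2 + 70z - 248 = (-(1/3)z - 7/3)(-3z**3 + 18z**2 - 108z + 465) + (27z**2 - 27z + 837)
  -3z**3 + 18z**2 - 108z + 465 = (-(1/9)z + 5/9)(27z**2 - 27z + 837) + (0)
Last nonzero remainder: 27z**2 - 27z + 837. Dividing through by 27 gives the monic gcd z**2 - z + 31.

z**2 - z + 31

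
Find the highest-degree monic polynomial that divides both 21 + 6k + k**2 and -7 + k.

1

Euclidean algorithm in ℚ[k]:
  k**2 + 6k + 21 = (k + 13)(k - 7) + (112)
  k - 7 = ((1/112)k - 1/16)(112) + (0)
The last nonzero remainder is the constant 112, so the polynomials are coprime and gcd = 1.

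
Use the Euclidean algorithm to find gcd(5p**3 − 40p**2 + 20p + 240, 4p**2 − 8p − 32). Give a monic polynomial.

p**2 − 2p − 8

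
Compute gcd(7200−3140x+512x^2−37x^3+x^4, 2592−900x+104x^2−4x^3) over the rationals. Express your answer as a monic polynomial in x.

72−17x+x^2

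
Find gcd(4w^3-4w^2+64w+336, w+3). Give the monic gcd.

Euclidean algorithm in ℚ[w]:
  4w^3-4w^2+64w+336 = (4w^2-16w+112)(w+3) + (0)
The last nonzero remainder w+3 is already monic.

w+3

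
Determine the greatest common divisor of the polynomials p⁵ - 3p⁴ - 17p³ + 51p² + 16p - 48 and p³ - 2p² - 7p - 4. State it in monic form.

By polynomial division,
  p⁵ - 3p⁴ - 17p³ + 51p² + 16p - 48 = (p² - p - 12)(p³ - 2p² - 7p - 4) + (24p² - 72p - 96)
  p³ - 2p² - 7p - 4 = ((1/24)p + 1/24)(24p² - 72p - 96) + (0)
Last nonzero remainder: 24p² - 72p - 96. Dividing through by 24 gives the monic gcd p² - 3p - 4.

p² - 3p - 4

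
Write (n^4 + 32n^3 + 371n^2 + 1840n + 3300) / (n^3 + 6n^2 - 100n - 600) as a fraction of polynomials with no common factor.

(n^2 + 16n + 55)/(n - 10)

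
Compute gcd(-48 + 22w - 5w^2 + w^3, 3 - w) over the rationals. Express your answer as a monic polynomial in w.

Apply the Euclidean algorithm:
  w^3 - 5w^2 + 22w - 48 = (-w^2 + 2w - 16)(-w + 3) + (0)
Last nonzero remainder: -w + 3. Dividing through by -1 gives the monic gcd w - 3.

-3 + w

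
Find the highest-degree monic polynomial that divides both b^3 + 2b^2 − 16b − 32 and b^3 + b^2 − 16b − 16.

By polynomial division,
  b^3 + 2b^2 − 16b − 32 = (b^3 + b^2 − 16b − 16) + (b^2 − 16)
  b^3 + b^2 − 16b − 16 = (b + 1)(b^2 − 16) + (0)
The last nonzero remainder b^2 − 16 is already monic.

b^2 − 16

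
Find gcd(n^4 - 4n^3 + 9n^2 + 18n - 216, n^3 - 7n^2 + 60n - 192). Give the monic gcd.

Euclidean algorithm in ℚ[n]:
  n^4 - 4n^3 + 9n^2 + 18n - 216 = (n + 3)(n^3 - 7n^2 + 60n - 192) + (-30n^2 + 30n + 360)
  n^3 - 7n^2 + 60n - 192 = (-(1/30)n + 1/5)(-30n^2 + 30n + 360) + (66n - 264)
  -30n^2 + 30n + 360 = (-(5/11)n - 15/11)(66n - 264) + (0)
Last nonzero remainder: 66n - 264. Dividing through by 66 gives the monic gcd n - 4.

n - 4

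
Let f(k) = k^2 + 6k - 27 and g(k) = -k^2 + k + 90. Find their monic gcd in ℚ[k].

k + 9

Euclidean algorithm in ℚ[k]:
  k^2 + 6k - 27 = (-1)(-k^2 + k + 90) + (7k + 63)
  -k^2 + k + 90 = (-(1/7)k + 10/7)(7k + 63) + (0)
Last nonzero remainder: 7k + 63. Dividing through by 7 gives the monic gcd k + 9.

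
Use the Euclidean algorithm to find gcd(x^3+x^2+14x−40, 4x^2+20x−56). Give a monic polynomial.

x−2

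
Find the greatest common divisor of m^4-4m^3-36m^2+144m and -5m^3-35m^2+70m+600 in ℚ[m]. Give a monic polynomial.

m^2+2m-24

Euclidean algorithm in ℚ[m]:
  m^4-4m^3-36m^2+144m = (-(1/5)m+11/5)(-5m^3-35m^2+70m+600) + (55m^2+110m-1320)
  -5m^3-35m^2+70m+600 = (-(1/11)m-5/11)(55m^2+110m-1320) + (0)
Last nonzero remainder: 55m^2+110m-1320. Dividing through by 55 gives the monic gcd m^2+2m-24.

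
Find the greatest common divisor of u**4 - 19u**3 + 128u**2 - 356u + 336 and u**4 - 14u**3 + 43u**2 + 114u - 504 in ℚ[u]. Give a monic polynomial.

u**3 - 17u**2 + 94u - 168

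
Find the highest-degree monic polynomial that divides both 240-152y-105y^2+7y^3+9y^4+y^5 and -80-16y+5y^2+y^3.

20+9y+y^2

Repeated division with remainder:
  y^5+9y^4+7y^3-105y^2-152y+240 = (y^2+4y+3)(y^3+5y^2-16y-80) + (24y^2+216y+480)
  y^3+5y^2-16y-80 = ((1/24)y-1/6)(24y^2+216y+480) + (0)
Last nonzero remainder: 24y^2+216y+480. Dividing through by 24 gives the monic gcd y^2+9y+20.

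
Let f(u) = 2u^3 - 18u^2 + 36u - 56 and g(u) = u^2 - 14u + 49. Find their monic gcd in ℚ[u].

By polynomial division,
  2u^3 - 18u^2 + 36u - 56 = (2u + 10)(u^2 - 14u + 49) + (78u - 546)
  u^2 - 14u + 49 = ((1/78)u - 7/78)(78u - 546) + (0)
Last nonzero remainder: 78u - 546. Dividing through by 78 gives the monic gcd u - 7.

u - 7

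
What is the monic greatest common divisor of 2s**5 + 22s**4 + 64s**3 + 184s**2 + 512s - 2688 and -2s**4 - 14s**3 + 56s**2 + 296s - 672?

s**3 + 11s**2 + 16s - 84

Repeated division with remainder:
  2s**5 + 22s**4 + 64s**3 + 184s**2 + 512s - 2688 = (-s - 4)(-2s**4 - 14s**3 + 56s**2 + 296s - 672) + (64s**3 + 704s**2 + 1024s - 5376)
  -2s**4 - 14s**3 + 56s**2 + 296s - 672 = (-(1/32)s + 1/8)(64s**3 + 704s**2 + 1024s - 5376) + (0)
Last nonzero remainder: 64s**3 + 704s**2 + 1024s - 5376. Dividing through by 64 gives the monic gcd s**3 + 11s**2 + 16s - 84.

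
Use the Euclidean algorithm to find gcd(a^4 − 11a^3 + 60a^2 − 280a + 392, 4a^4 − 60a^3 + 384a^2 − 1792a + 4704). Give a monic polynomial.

Apply the Euclidean algorithm:
  a^4 − 11a^3 + 60a^2 − 280a + 392 = (1/4)(4a^4 − 60a^3 + 384a^2 − 1792a + 4704) + (4a^3 − 36a^2 + 168a − 784)
  4a^4 − 60a^3 + 384a^2 − 1792a + 4704 = (a − 6)(4a^3 − 36a^2 + 168a − 784) + (0)
Last nonzero remainder: 4a^3 − 36a^2 + 168a − 784. Dividing through by 4 gives the monic gcd a^3 − 9a^2 + 42a − 196.

a^3 − 9a^2 + 42a − 196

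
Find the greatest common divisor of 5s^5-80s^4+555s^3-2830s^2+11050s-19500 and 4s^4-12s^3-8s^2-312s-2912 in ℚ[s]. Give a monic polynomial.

By polynomial division,
  5s^5-80s^4+555s^3-2830s^2+11050s-19500 = ((5/4)s-65/4)(4s^4-12s^3-8s^2-312s-2912) + (370s^3-2570s^2+9620s-66820)
  4s^4-12s^3-8s^2-312s-2912 = ((2/185)s+292/6845)(370s^3-2570s^2+9620s-66820) + (-(3240/1369)s^2-84240/1369)
  370s^3-2570s^2+9620s-66820 = (-(50653/324)s+351833/324)(-(3240/1369)s^2-84240/1369) + (0)
Last nonzero remainder: -(3240/1369)s^2-84240/1369. Dividing through by -3240/1369 gives the monic gcd s^2+26.

s^2+26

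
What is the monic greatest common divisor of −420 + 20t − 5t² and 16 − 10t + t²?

Euclidean algorithm in ℚ[t]:
  −5t² + 20t − 420 = (−5)(t² − 10t + 16) + (−30t − 340)
  t² − 10t + 16 = (−(1/30)t + 32/45)(−30t − 340) + (2320/9)
  −30t − 340 = (−(27/232)t − 153/116)(2320/9) + (0)
The last nonzero remainder is the constant 2320/9, so the polynomials are coprime and gcd = 1.

1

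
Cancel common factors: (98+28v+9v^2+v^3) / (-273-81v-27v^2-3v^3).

(-14-2v-v^2)/(39+6v+3v^2)

By polynomial division,
  v^3+9v^2+28v+98 = (-1/3)(-3v^3-27v^2-81v-273) + (v+7)
  -3v^3-27v^2-81v-273 = (-3v^2-6v-39)(v+7) + (0)
The last nonzero remainder v+7 is already monic.
Cancel v+7 from numerator and denominator to get the reduced form.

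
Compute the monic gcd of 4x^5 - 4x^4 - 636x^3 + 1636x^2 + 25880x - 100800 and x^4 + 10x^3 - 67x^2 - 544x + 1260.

x^3 + 12x^2 - 43x - 630

Apply the Euclidean algorithm:
  4x^5 - 4x^4 - 636x^3 + 1636x^2 + 25880x - 100800 = (4x - 44)(x^4 + 10x^3 - 67x^2 - 544x + 1260) + (72x^3 + 864x^2 - 3096x - 45360)
  x^4 + 10x^3 - 67x^2 - 544x + 1260 = ((1/72)x - 1/36)(72x^3 + 864x^2 - 3096x - 45360) + (0)
Last nonzero remainder: 72x^3 + 864x^2 - 3096x - 45360. Dividing through by 72 gives the monic gcd x^3 + 12x^2 - 43x - 630.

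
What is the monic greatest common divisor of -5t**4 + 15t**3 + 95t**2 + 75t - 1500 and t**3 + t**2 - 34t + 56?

t - 4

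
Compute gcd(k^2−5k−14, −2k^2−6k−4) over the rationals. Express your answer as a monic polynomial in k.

k+2

By polynomial division,
  k^2−5k−14 = (−1/2)(−2k^2−6k−4) + (−8k−16)
  −2k^2−6k−4 = ((1/4)k+1/4)(−8k−16) + (0)
Last nonzero remainder: −8k−16. Dividing through by −8 gives the monic gcd k+2.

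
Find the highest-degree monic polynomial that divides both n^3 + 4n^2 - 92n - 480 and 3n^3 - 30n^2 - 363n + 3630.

n - 10

Euclidean algorithm in ℚ[n]:
  n^3 + 4n^2 - 92n - 480 = (1/3)(3n^3 - 30n^2 - 363n + 3630) + (14n^2 + 29n - 1690)
  3n^3 - 30n^2 - 363n + 3630 = ((3/14)n - 507/196)(14n^2 + 29n - 1690) + ((14535/196)n - 72675/98)
  14n^2 + 29n - 1690 = ((2744/14535)n + 33124/14535)((14535/196)n - 72675/98) + (0)
Last nonzero remainder: (14535/196)n - 72675/98. Dividing through by 14535/196 gives the monic gcd n - 10.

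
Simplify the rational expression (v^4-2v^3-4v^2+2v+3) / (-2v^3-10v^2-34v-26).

Euclidean algorithm in ℚ[v]:
  v^4-2v^3-4v^2+2v+3 = (-(1/2)v+7/2)(-2v^3-10v^2-34v-26) + (14v^2+108v+94)
  -2v^3-10v^2-34v-26 = (-(1/7)v+19/49)(14v^2+108v+94) + (-(3060/49)v-3060/49)
  14v^2+108v+94 = (-(343/1530)v-2303/1530)(-(3060/49)v-3060/49) + (0)
Last nonzero remainder: -(3060/49)v-3060/49. Dividing through by -3060/49 gives the monic gcd v+1.
Cancel v+1 from numerator and denominator to get the reduced form.

(-v^3+3v^2+v-3)/(2v^2+8v+26)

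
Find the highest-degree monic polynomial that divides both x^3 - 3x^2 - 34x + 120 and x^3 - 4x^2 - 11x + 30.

x - 5

Euclidean algorithm in ℚ[x]:
  x^3 - 3x^2 - 34x + 120 = (x^3 - 4x^2 - 11x + 30) + (x^2 - 23x + 90)
  x^3 - 4x^2 - 11x + 30 = (x + 19)(x^2 - 23x + 90) + (336x - 1680)
  x^2 - 23x + 90 = ((1/336)x - 3/56)(336x - 1680) + (0)
Last nonzero remainder: 336x - 1680. Dividing through by 336 gives the monic gcd x - 5.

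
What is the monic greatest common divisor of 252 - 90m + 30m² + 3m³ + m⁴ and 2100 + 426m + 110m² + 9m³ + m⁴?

Repeated division with remainder:
  m⁴ + 3m³ + 30m² - 90m + 252 = (m⁴ + 9m³ + 110m² + 426m + 2100) + (-6m³ - 80m² - 516m - 1848)
  m⁴ + 9m³ + 110m² + 426m + 2100 = (-(1/6)m + 13/18)(-6m³ - 80m² - 516m - 1848) + ((736/9)m² + (1472/3)m + 10304/3)
  -6m³ - 80m² - 516m - 1848 = (-(27/368)m - 99/184)((736/9)m² + (1472/3)m + 10304/3) + (0)
Last nonzero remainder: (736/9)m² + (1472/3)m + 10304/3. Dividing through by 736/9 gives the monic gcd m² + 6m + 42.

42 + 6m + m²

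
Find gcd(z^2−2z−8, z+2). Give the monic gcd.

z+2

By polynomial division,
  z^2−2z−8 = (z−4)(z+2) + (0)
The last nonzero remainder z+2 is already monic.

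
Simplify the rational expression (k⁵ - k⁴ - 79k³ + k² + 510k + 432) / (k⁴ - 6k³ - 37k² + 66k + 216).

By polynomial division,
  k⁵ - k⁴ - 79k³ + k² + 510k + 432 = (k + 5)(k⁴ - 6k³ - 37k² + 66k + 216) + (-12k³ + 120k² - 36k - 648)
  k⁴ - 6k³ - 37k² + 66k + 216 = (-(1/12)k - 1/3)(-12k³ + 120k² - 36k - 648) + (0)
Last nonzero remainder: -12k³ + 120k² - 36k - 648. Dividing through by -12 gives the monic gcd k³ - 10k² + 3k + 54.
Cancel k³ - 10k² + 3k + 54 from numerator and denominator to get the reduced form.

(k² + 9k + 8)/(k + 4)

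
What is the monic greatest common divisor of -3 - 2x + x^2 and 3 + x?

Apply the Euclidean algorithm:
  x^2 - 2x - 3 = (x - 5)(x + 3) + (12)
  x + 3 = ((1/12)x + 1/4)(12) + (0)
The last nonzero remainder is the constant 12, so the polynomials are coprime and gcd = 1.

1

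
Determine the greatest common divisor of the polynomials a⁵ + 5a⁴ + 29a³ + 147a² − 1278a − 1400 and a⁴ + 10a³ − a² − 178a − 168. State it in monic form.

a³ + 4a² − 25a − 28

Euclidean algorithm in ℚ[a]:
  a⁵ + 5a⁴ + 29a³ + 147a² − 1278a − 1400 = (a − 5)(a⁴ + 10a³ − a² − 178a − 168) + (80a³ + 320a² − 2000a − 2240)
  a⁴ + 10a³ − a² − 178a − 168 = ((1/80)a + 3/40)(80a³ + 320a² − 2000a − 2240) + (0)
Last nonzero remainder: 80a³ + 320a² − 2000a − 2240. Dividing through by 80 gives the monic gcd a³ + 4a² − 25a − 28.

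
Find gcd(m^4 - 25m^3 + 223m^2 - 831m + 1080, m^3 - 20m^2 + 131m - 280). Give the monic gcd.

m^2 - 13m + 40

Repeated division with remainder:
  m^4 - 25m^3 + 223m^2 - 831m + 1080 = (m - 5)(m^3 - 20m^2 + 131m - 280) + (-8m^2 + 104m - 320)
  m^3 - 20m^2 + 131m - 280 = (-(1/8)m + 7/8)(-8m^2 + 104m - 320) + (0)
Last nonzero remainder: -8m^2 + 104m - 320. Dividing through by -8 gives the monic gcd m^2 - 13m + 40.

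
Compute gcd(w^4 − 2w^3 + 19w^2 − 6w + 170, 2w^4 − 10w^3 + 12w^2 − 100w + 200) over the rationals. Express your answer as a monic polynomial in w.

By polynomial division,
  w^4 − 2w^3 + 19w^2 − 6w + 170 = (1/2)(2w^4 − 10w^3 + 12w^2 − 100w + 200) + (3w^3 + 13w^2 + 44w + 70)
  2w^4 − 10w^3 + 12w^2 − 100w + 200 = ((2/3)w − 56/9)(3w^3 + 13w^2 + 44w + 70) + ((572/9)w^2 + (1144/9)w + 5720/9)
  3w^3 + 13w^2 + 44w + 70 = ((27/572)w + 63/572)((572/9)w^2 + (1144/9)w + 5720/9) + (0)
Last nonzero remainder: (572/9)w^2 + (1144/9)w + 5720/9. Dividing through by 572/9 gives the monic gcd w^2 + 2w + 10.

w^2 + 2w + 10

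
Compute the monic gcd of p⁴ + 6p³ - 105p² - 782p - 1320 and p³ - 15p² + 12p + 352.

p² - 7p - 44

Euclidean algorithm in ℚ[p]:
  p⁴ + 6p³ - 105p² - 782p - 1320 = (p + 21)(p³ - 15p² + 12p + 352) + (198p² - 1386p - 8712)
  p³ - 15p² + 12p + 352 = ((1/198)p - 4/99)(198p² - 1386p - 8712) + (0)
Last nonzero remainder: 198p² - 1386p - 8712. Dividing through by 198 gives the monic gcd p² - 7p - 44.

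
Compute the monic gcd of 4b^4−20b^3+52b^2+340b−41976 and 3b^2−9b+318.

Euclidean algorithm in ℚ[b]:
  4b^4−20b^3+52b^2+340b−41976 = ((4/3)b^2−(8/3)b−132)(3b^2−9b+318) + (0)
Last nonzero remainder: 3b^2−9b+318. Dividing through by 3 gives the monic gcd b^2−3b+106.

b^2−3b+106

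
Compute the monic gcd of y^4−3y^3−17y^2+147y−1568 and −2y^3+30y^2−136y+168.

Repeated division with remainder:
  y^4−3y^3−17y^2+147y−1568 = (−(1/2)y−6)(−2y^3+30y^2−136y+168) + (95y^2−585y−560)
  −2y^3+30y^2−136y+168 = (−(2/95)y+336/1805)(95y^2−585y−560) + (−(14040/361)y+98280/361)
  95y^2−585y−560 = (−(6859/2808)y−722/351)(−(14040/361)y+98280/361) + (0)
Last nonzero remainder: −(14040/361)y+98280/361. Dividing through by −14040/361 gives the monic gcd y−7.

y−7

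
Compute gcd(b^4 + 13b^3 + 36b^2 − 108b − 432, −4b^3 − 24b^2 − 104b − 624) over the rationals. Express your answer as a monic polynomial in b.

Euclidean algorithm in ℚ[b]:
  b^4 + 13b^3 + 36b^2 − 108b − 432 = (−(1/4)b − 7/4)(−4b^3 − 24b^2 − 104b − 624) + (−32b^2 − 446b − 1524)
  −4b^3 − 24b^2 − 104b − 624 = ((1/8)b − 127/128)(−32b^2 − 446b − 1524) + (−(22785/64)b − 68355/32)
  −32b^2 − 446b − 1524 = ((2048/22785)b + 16256/22785)(−(22785/64)b − 68355/32) + (0)
Last nonzero remainder: −(22785/64)b − 68355/32. Dividing through by −22785/64 gives the monic gcd b + 6.

b + 6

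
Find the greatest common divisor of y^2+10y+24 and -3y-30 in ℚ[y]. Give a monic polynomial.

1

Apply the Euclidean algorithm:
  y^2+10y+24 = (-(1/3)y)(-3y-30) + (24)
  -3y-30 = (-(1/8)y-5/4)(24) + (0)
The last nonzero remainder is the constant 24, so the polynomials are coprime and gcd = 1.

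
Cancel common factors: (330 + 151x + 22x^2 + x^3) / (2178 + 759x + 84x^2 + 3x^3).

Apply the Euclidean algorithm:
  x^3 + 22x^2 + 151x + 330 = (1/3)(3x^3 + 84x^2 + 759x + 2178) + (-6x^2 - 102x - 396)
  3x^3 + 84x^2 + 759x + 2178 = (-(1/2)x - 11/2)(-6x^2 - 102x - 396) + (0)
Last nonzero remainder: -6x^2 - 102x - 396. Dividing through by -6 gives the monic gcd x^2 + 17x + 66.
Cancel x^2 + 17x + 66 from numerator and denominator to get the reduced form.

(5 + x)/(33 + 3x)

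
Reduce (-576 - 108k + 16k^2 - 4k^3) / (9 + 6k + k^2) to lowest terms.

(-192 + 28k - 4k^2)/(3 + k)

Repeated division with remainder:
  -4k^3 + 16k^2 - 108k - 576 = (-4k + 40)(k^2 + 6k + 9) + (-312k - 936)
  k^2 + 6k + 9 = (-(1/312)k - 1/104)(-312k - 936) + (0)
Last nonzero remainder: -312k - 936. Dividing through by -312 gives the monic gcd k + 3.
Cancel k + 3 from numerator and denominator to get the reduced form.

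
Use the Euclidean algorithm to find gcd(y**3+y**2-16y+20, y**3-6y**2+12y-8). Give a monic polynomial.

Repeated division with remainder:
  y**3+y**2-16y+20 = (y**3-6y**2+12y-8) + (7y**2-28y+28)
  y**3-6y**2+12y-8 = ((1/7)y-2/7)(7y**2-28y+28) + (0)
Last nonzero remainder: 7y**2-28y+28. Dividing through by 7 gives the monic gcd y**2-4y+4.

y**2-4y+4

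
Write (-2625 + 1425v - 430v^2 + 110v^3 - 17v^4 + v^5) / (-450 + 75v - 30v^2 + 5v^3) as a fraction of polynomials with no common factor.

Apply the Euclidean algorithm:
  v^5 - 17v^4 + 110v^3 - 430v^2 + 1425v - 2625 = ((1/5)v^2 - (11/5)v + 29/5)(5v^3 - 30v^2 + 75v - 450) + (-v^2 - 15)
  5v^3 - 30v^2 + 75v - 450 = (-5v + 30)(-v^2 - 15) + (0)
Last nonzero remainder: -v^2 - 15. Dividing through by -1 gives the monic gcd v^2 + 15.
Cancel v^2 + 15 from numerator and denominator to get the reduced form.

(-175 + 95v - 17v^2 + v^3)/(-30 + 5v)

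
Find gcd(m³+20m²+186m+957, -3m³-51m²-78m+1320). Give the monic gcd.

m+11

Euclidean algorithm in ℚ[m]:
  m³+20m²+186m+957 = (-1/3)(-3m³-51m²-78m+1320) + (3m²+160m+1397)
  -3m³-51m²-78m+1320 = (-m+109/3)(3m²+160m+1397) + (-(13483/3)m-148313/3)
  3m²+160m+1397 = (-(9/13483)m-381/13483)(-(13483/3)m-148313/3) + (0)
Last nonzero remainder: -(13483/3)m-148313/3. Dividing through by -13483/3 gives the monic gcd m+11.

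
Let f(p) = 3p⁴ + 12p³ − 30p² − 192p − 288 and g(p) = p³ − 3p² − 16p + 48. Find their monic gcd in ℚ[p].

Repeated division with remainder:
  3p⁴ + 12p³ − 30p² − 192p − 288 = (3p + 21)(p³ − 3p² − 16p + 48) + (81p² − 1296)
  p³ − 3p² − 16p + 48 = ((1/81)p − 1/27)(81p² − 1296) + (0)
Last nonzero remainder: 81p² − 1296. Dividing through by 81 gives the monic gcd p² − 16.

p² − 16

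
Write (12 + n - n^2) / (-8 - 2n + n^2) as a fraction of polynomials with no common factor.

(-3 - n)/(2 + n)

Repeated division with remainder:
  -n^2 + n + 12 = (-1)(n^2 - 2n - 8) + (-n + 4)
  n^2 - 2n - 8 = (-n - 2)(-n + 4) + (0)
Last nonzero remainder: -n + 4. Dividing through by -1 gives the monic gcd n - 4.
Cancel n - 4 from numerator and denominator to get the reduced form.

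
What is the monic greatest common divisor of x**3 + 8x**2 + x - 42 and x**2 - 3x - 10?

1

By polynomial division,
  x**3 + 8x**2 + x - 42 = (x + 11)(x**2 - 3x - 10) + (44x + 68)
  x**2 - 3x - 10 = ((1/44)x - 25/242)(44x + 68) + (-360/121)
  44x + 68 = (-(1331/90)x - 2057/90)(-360/121) + (0)
The last nonzero remainder is the constant -360/121, so the polynomials are coprime and gcd = 1.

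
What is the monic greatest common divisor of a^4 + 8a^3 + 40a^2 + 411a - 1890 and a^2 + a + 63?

By polynomial division,
  a^4 + 8a^3 + 40a^2 + 411a - 1890 = (a^2 + 7a - 30)(a^2 + a + 63) + (0)
The last nonzero remainder a^2 + a + 63 is already monic.

a^2 + a + 63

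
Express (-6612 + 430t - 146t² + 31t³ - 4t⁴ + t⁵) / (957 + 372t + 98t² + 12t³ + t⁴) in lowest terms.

(-228 + 62t - 10t² + t³)/(33 + 6t + t²)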